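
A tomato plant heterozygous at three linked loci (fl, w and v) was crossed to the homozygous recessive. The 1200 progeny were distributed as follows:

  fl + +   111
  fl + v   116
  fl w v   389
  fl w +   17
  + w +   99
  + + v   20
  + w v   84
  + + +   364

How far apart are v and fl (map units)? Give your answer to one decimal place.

19.3 map units

The two most frequent reciprocal classes, fl w v and + + +, are the parental types, so the F1 was fl w v / + + +.
The two rarest classes, fl w + and + + v, are the double crossovers. Comparing them with the parentals, only the v allele has switched, so v is the middle locus and the order is w – v – fl.
Crossovers in the v–fl interval produce the single-crossover classes + w v and fl + + (84 + 111 = 195) plus the double crossovers (37).
RF(v–fl) = (195 + 37) / 1200 = 232/1200 = 0.1933 → 19.3 map units.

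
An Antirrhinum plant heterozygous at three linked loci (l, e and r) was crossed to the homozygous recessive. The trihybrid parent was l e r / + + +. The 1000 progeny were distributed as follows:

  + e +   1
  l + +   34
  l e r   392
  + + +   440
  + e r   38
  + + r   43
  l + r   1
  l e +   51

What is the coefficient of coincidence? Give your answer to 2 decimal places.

The two rarest classes, l + r and + e +, are the double crossovers. Comparing them with the parentals, only the e allele has switched, so e is the middle locus and the order is l – e – r.
l–e: (72 + 2)/1000 = 0.0740; e–r: (94 + 2)/1000 = 0.0960.
Expected DCO frequency = 0.0740 × 0.0960 ≈ 0.00710; observed = 2/1000 ≈ 0.00200.
Coefficient of coincidence = 0.00200/0.00710 ≈ 0.28.

0.28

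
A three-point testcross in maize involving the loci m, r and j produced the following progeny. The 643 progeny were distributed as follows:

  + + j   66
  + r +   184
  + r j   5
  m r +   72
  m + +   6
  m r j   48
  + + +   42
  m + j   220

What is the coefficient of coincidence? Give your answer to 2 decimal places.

0.47

The two most frequent reciprocal classes, + r + and m + j, are the parental types, so the F1 was + r + / m + j.
The two rarest classes, + r j and m + +, are the double crossovers. Comparing them with the parentals, only the j allele has switched, so j is the middle locus and the order is m – j – r.
m–j: (138 + 11)/643 = 0.2317; j–r: (90 + 11)/643 = 0.1571.
Expected DCO frequency = 0.2317 × 0.1571 ≈ 0.03640; observed = 11/643 ≈ 0.01711.
Coefficient of coincidence = 0.01711/0.03640 ≈ 0.47.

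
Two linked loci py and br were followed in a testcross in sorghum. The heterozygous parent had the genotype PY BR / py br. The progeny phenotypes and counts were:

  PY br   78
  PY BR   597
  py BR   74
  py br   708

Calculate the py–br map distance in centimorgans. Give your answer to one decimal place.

The recombinant classes are PY br and py BR: 78 + 74 = 152.
Recombination frequency = 152/1457 = 0.1043 ≈ 10.4%, i.e. 10.4 centimorgans.

10.4 centimorgans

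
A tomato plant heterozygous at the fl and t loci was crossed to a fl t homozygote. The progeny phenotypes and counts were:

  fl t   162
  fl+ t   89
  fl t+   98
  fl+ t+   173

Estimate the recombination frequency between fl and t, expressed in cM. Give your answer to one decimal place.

35.8 cM

The two most frequent classes, fl+ t+ (173) and fl t (162), are the parental types, so the F1 was fl+ t+ / fl t.
The recombinant classes are fl+ t and fl t+: 89 + 98 = 187.
Recombination frequency = 187/522 = 0.3582 ≈ 35.8%, i.e. 35.8 cM.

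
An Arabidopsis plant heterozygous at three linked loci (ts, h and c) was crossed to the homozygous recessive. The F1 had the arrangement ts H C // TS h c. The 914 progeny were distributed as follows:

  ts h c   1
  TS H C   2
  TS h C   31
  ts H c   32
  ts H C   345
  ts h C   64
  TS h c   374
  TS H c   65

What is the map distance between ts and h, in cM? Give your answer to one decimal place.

14.4 cM

The two rarest classes, TS H C and ts h c, are the double crossovers. Comparing them with the parentals, only the ts allele has switched, so ts is the middle locus and the order is h – ts – c.
Crossovers in the h–ts interval produce the single-crossover classes ts h C and TS H c (64 + 65 = 129) plus the double crossovers (3).
RF(h–ts) = (129 + 3) / 914 = 132/914 = 0.1444 → 14.4 cM.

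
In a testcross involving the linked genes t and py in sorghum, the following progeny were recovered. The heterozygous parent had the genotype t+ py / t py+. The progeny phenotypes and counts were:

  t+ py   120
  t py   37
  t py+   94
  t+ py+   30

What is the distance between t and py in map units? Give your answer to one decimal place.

23.8 map units

The recombinant classes are t+ py+ and t py: 30 + 37 = 67.
Recombination frequency = 67/281 = 0.2384 ≈ 23.8%, i.e. 23.8 map units.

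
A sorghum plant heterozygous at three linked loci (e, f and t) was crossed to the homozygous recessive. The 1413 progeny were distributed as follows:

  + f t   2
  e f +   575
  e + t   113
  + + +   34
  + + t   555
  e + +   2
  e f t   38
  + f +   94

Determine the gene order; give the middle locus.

f

The two most frequent reciprocal classes, e f + and + + t, are the parental types, so the F1 was e f + / + + t.
The two rarest classes, e + + and + f t, are the double crossovers. Comparing them with the parentals, only the f allele has switched, so f is the middle locus and the order is e – f – t.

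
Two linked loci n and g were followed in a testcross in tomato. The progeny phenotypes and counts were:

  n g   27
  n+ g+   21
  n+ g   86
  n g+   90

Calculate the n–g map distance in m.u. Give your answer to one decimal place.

The two most frequent classes, n+ g (86) and n g+ (90), are the parental types, so the F1 was n+ g / n g+.
The recombinant classes are n+ g+ and n g: 21 + 27 = 48.
Recombination frequency = 48/224 = 0.2143 ≈ 21.4%, i.e. 21.4 m.u.

21.4 m.u.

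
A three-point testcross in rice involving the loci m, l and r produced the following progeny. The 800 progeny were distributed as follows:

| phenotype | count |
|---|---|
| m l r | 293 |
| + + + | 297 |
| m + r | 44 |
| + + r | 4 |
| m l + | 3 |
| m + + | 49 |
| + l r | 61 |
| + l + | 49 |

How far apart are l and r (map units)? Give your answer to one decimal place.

12.5 map units

The two most frequent reciprocal classes, m l r and + + +, are the parental types, so the F1 was m l r / + + +.
The two rarest classes, m l + and + + r, are the double crossovers. Comparing them with the parentals, only the r allele has switched, so r is the middle locus and the order is l – r – m.
Crossovers in the l–r interval produce the single-crossover classes m + r and + l + (44 + 49 = 93) plus the double crossovers (7).
RF(l–r) = (93 + 7) / 800 = 100/800 = 0.1250 → 12.5 map units.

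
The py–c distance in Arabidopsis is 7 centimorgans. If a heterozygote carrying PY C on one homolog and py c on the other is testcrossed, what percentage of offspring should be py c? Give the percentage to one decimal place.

46.5%

A map distance of 7 centimorgans corresponds to a recombination frequency of 0.070.
The F1 is PY C / py c, so py c is a parental gamete class with expected frequency (1 − r)/2 = 0.930/2 = 0.4650.
That is 0.4650 = 46.5% of the progeny.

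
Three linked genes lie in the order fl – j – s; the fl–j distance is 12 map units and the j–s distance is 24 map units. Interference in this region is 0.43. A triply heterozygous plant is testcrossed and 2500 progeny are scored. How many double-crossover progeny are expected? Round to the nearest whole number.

41

Map distances give recombination frequencies of 0.120 and 0.240 for the two intervals.
With interference 0.43 (so coincidence = 0.57), expected double-crossover frequency = 0.120 × 0.240 × 0.57 = 0.01642.
Expected number = 0.01642 × 2500 = 41.04 ≈ 41.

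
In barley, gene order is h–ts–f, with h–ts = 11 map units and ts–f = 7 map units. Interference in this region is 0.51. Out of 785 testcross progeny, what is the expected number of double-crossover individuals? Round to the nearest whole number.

3

Map distances give recombination frequencies of 0.110 and 0.070 for the two intervals.
With interference 0.51 (so coincidence = 0.49), expected double-crossover frequency = 0.110 × 0.070 × 0.49 = 0.00377.
Expected number = 0.00377 × 785 = 2.96 ≈ 3.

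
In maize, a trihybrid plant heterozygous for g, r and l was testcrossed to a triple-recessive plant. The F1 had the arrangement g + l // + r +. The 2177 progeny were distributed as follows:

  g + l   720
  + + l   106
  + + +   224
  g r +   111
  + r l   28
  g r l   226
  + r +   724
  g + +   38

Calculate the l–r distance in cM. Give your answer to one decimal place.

23.7 cM

The two rarest classes, g + + and + r l, are the double crossovers. Comparing them with the parentals, only the l allele has switched, so l is the middle locus and the order is g – l – r.
Crossovers in the l–r interval produce the single-crossover classes g r l and + + + (226 + 224 = 450) plus the double crossovers (66).
RF(l–r) = (450 + 66) / 2177 = 516/2177 = 0.2370 → 23.7 cM.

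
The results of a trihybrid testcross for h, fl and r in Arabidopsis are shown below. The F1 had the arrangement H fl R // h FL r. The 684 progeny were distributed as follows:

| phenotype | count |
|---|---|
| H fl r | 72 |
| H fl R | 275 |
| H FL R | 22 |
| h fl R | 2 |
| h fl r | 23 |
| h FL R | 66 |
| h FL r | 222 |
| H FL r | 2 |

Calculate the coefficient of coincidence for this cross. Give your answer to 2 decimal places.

The two rarest classes, h fl R and H FL r, are the double crossovers. Comparing them with the parentals, only the h allele has switched, so h is the middle locus and the order is fl – h – r.
fl–h: (45 + 4)/684 = 0.0716; h–r: (138 + 4)/684 = 0.2076.
Expected DCO frequency = 0.0716 × 0.2076 ≈ 0.01486; observed = 4/684 ≈ 0.00585.
Coefficient of coincidence = 0.00585/0.01486 ≈ 0.39.

0.39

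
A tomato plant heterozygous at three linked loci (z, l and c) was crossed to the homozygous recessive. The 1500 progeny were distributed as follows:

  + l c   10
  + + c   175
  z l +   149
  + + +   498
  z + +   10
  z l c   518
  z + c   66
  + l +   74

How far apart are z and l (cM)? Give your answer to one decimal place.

10.7 cM

The two most frequent reciprocal classes, + + + and z l c, are the parental types, so the F1 was + + + / z l c.
The two rarest classes, z + + and + l c, are the double crossovers. Comparing them with the parentals, only the z allele has switched, so z is the middle locus and the order is l – z – c.
Crossovers in the l–z interval produce the single-crossover classes + l + and z + c (74 + 66 = 140) plus the double crossovers (20).
RF(l–z) = (140 + 20) / 1500 = 160/1500 = 0.1067 → 10.7 cM.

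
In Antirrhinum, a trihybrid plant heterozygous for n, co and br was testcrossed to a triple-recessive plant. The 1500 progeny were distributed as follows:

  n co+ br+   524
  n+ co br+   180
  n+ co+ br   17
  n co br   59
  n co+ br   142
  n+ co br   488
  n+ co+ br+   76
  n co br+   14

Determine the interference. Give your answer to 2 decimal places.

0.21

The two most frequent reciprocal classes, n co+ br+ and n+ co br, are the parental types, so the F1 was n co+ br+ / n+ co br.
The two rarest classes, n co br+ and n+ co+ br, are the double crossovers. Comparing them with the parentals, only the co allele has switched, so co is the middle locus and the order is n – co – br.
n–co: (135 + 31)/1500 = 0.1107; co–br: (322 + 31)/1500 = 0.2353.
Expected DCO frequency = 0.1107 × 0.2353 ≈ 0.02605; observed = 31/1500 ≈ 0.02067.
Coefficient of coincidence = 0.02067/0.02605 ≈ 0.79; interference = 1 − 0.79 = 0.21.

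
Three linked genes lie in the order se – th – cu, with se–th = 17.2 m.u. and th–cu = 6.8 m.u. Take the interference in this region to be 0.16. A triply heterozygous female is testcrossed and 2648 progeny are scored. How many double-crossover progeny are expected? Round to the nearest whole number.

26

Map distances give recombination frequencies of 0.172 and 0.068 for the two intervals.
With interference 0.16 (so coincidence = 0.84), expected double-crossover frequency = 0.172 × 0.068 × 0.84 = 0.00982.
Expected number = 0.00982 × 2648 = 26.02 ≈ 26.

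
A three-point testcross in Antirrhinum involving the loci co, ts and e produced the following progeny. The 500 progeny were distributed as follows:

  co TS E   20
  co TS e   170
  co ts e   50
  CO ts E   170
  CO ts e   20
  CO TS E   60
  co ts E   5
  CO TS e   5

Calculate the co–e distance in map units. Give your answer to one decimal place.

10.0 map units

The two most frequent reciprocal classes, co TS e and CO ts E, are the parental types, so the F1 was co TS e / CO ts E.
The two rarest classes, CO TS e and co ts E, are the double crossovers. Comparing them with the parentals, only the co allele has switched, so co is the middle locus and the order is e – co – ts.
Crossovers in the e–co interval produce the single-crossover classes co TS E and CO ts e (20 + 20 = 40) plus the double crossovers (10).
RF(e–co) = (40 + 10) / 500 = 50/500 = 0.1000 → 10.0 map units.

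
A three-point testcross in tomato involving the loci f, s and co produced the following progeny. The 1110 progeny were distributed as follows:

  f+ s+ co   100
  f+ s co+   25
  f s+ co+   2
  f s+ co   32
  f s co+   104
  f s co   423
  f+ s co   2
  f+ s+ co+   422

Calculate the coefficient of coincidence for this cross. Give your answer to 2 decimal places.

The two most frequent reciprocal classes, f+ s+ co+ and f s co, are the parental types, so the F1 was f+ s+ co+ / f s co.
The two rarest classes, f s+ co+ and f+ s co, are the double crossovers. Comparing them with the parentals, only the f allele has switched, so f is the middle locus and the order is co – f – s.
co–f: (204 + 4)/1110 = 0.1874; f–s: (57 + 4)/1110 = 0.0550.
Expected DCO frequency = 0.1874 × 0.0550 ≈ 0.01031; observed = 4/1110 ≈ 0.00360.
Coefficient of coincidence = 0.00360/0.01031 ≈ 0.35.

0.35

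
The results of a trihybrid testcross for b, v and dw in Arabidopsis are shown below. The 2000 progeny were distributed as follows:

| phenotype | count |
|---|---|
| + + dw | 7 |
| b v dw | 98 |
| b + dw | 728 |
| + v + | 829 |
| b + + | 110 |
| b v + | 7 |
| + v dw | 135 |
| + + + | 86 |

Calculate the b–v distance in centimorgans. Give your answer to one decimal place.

9.9 centimorgans

The two most frequent reciprocal classes, + v + and b + dw, are the parental types, so the F1 was + v + / b + dw.
The two rarest classes, b v + and + + dw, are the double crossovers. Comparing them with the parentals, only the b allele has switched, so b is the middle locus and the order is v – b – dw.
Crossovers in the v–b interval produce the single-crossover classes + + + and b v dw (86 + 98 = 184) plus the double crossovers (14).
RF(v–b) = (184 + 14) / 2000 = 198/2000 = 0.0990 → 9.9 centimorgans.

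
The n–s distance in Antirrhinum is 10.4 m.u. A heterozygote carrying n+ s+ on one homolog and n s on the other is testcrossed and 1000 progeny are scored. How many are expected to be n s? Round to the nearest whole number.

A map distance of 10.4 m.u. corresponds to a recombination frequency of 0.104.
The F1 is n+ s+ / n s, so n s is a parental gamete class with expected frequency (1 − r)/2 = 0.896/2 = 0.4480.
Expected number = 0.4480 × 1000 = 448.00 ≈ 448.

448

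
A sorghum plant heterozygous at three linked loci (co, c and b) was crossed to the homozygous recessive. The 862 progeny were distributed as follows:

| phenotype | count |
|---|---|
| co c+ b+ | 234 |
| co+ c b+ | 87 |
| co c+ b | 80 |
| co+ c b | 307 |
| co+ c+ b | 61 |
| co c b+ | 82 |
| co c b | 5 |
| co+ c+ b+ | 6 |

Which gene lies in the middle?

co

The two most frequent reciprocal classes, co c+ b+ and co+ c b, are the parental types, so the F1 was co c+ b+ / co+ c b.
The two rarest classes, co+ c+ b+ and co c b, are the double crossovers. Comparing them with the parentals, only the co allele has switched, so co is the middle locus and the order is b – co – c.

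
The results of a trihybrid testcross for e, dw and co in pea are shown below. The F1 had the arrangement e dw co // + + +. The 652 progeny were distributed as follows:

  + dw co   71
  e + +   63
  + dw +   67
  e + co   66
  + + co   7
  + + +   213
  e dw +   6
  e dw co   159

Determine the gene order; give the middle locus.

The two rarest classes, e dw + and + + co, are the double crossovers. Comparing them with the parentals, only the co allele has switched, so co is the middle locus and the order is e – co – dw.

co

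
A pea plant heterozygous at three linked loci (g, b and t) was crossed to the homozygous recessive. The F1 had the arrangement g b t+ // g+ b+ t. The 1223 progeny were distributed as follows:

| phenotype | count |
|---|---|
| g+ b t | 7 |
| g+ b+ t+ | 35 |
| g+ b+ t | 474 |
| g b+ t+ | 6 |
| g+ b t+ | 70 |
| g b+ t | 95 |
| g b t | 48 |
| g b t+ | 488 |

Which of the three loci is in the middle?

b

The two rarest classes, g b+ t+ and g+ b t, are the double crossovers. Comparing them with the parentals, only the b allele has switched, so b is the middle locus and the order is g – b – t.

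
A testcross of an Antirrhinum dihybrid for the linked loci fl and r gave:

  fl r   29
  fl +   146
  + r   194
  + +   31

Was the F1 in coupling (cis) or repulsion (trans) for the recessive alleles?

trans

The two most frequent classes are + r (194) and fl + (146); these are the parental (non-recombinant) types.
So the F1 carried + r on one chromosome and fl + on the other — the recessive alleles are on opposite chromosomes (trans / repulsion).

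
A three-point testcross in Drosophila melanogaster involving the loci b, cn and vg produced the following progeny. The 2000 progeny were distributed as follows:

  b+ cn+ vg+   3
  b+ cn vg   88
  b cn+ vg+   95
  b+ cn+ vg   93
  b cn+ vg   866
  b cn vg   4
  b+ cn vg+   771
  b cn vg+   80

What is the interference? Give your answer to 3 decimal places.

The two most frequent reciprocal classes, b cn+ vg and b+ cn vg+, are the parental types, so the F1 was b cn+ vg / b+ cn vg+.
The two rarest classes, b cn vg and b+ cn+ vg+, are the double crossovers. Comparing them with the parentals, only the cn allele has switched, so cn is the middle locus and the order is b – cn – vg.
b–cn: (173 + 7)/2000 = 0.0900; cn–vg: (183 + 7)/2000 = 0.0950.
Expected DCO frequency = 0.0900 × 0.0950 ≈ 0.00855; observed = 7/2000 ≈ 0.00350.
Coefficient of coincidence = 0.00350/0.00855 ≈ 0.409; interference = 1 − 0.409 = 0.591.

0.591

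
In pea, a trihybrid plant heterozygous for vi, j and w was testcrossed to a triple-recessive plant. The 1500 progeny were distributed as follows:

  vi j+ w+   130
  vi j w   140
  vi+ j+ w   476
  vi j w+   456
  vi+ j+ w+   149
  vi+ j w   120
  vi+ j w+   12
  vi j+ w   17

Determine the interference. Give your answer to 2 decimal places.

The two most frequent reciprocal classes, vi j w+ and vi+ j+ w, are the parental types, so the F1 was vi j w+ / vi+ j+ w.
The two rarest classes, vi+ j w+ and vi j+ w, are the double crossovers. Comparing them with the parentals, only the vi allele has switched, so vi is the middle locus and the order is j – vi – w.
j–vi: (250 + 29)/1500 = 0.1860; vi–w: (289 + 29)/1500 = 0.2120.
Expected DCO frequency = 0.1860 × 0.2120 ≈ 0.03943; observed = 29/1500 ≈ 0.01933.
Coefficient of coincidence = 0.01933/0.03943 ≈ 0.49; interference = 1 − 0.49 = 0.51.

0.51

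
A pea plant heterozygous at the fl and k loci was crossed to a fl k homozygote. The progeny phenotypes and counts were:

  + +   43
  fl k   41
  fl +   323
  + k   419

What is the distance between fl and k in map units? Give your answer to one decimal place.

10.2 map units

The two most frequent classes, + k (419) and fl + (323), are the parental types, so the F1 was + k / fl +.
The recombinant classes are + + and fl k: 43 + 41 = 84.
Recombination frequency = 84/826 = 0.1017 ≈ 10.2%, i.e. 10.2 map units.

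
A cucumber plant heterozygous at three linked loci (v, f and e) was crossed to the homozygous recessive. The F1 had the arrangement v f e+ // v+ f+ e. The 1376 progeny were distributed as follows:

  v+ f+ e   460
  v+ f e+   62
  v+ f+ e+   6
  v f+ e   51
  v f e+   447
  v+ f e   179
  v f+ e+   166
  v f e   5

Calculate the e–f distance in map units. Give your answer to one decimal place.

The two rarest classes, v f e and v+ f+ e+, are the double crossovers. Comparing them with the parentals, only the e allele has switched, so e is the middle locus and the order is v – e – f.
Crossovers in the e–f interval produce the single-crossover classes v f+ e+ and v+ f e (166 + 179 = 345) plus the double crossovers (11).
RF(e–f) = (345 + 11) / 1376 = 356/1376 = 0.2587 → 25.9 map units.

25.9 map units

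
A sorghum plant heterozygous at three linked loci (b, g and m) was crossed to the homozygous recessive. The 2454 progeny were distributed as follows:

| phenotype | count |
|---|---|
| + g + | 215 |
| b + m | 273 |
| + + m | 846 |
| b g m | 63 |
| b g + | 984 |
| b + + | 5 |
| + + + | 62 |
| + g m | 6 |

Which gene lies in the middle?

g

The two most frequent reciprocal classes, b g + and + + m, are the parental types, so the F1 was b g + / + + m.
The two rarest classes, b + + and + g m, are the double crossovers. Comparing them with the parentals, only the g allele has switched, so g is the middle locus and the order is m – g – b.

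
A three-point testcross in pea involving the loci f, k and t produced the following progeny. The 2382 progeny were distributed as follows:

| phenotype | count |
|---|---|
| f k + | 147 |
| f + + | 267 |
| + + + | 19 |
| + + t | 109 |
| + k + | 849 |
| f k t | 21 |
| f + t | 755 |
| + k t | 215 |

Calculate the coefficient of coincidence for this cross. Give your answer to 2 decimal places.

0.62

The two most frequent reciprocal classes, + k + and f + t, are the parental types, so the F1 was + k + / f + t.
The two rarest classes, + + + and f k t, are the double crossovers. Comparing them with the parentals, only the k allele has switched, so k is the middle locus and the order is t – k – f.
t–k: (482 + 40)/2382 = 0.2191; k–f: (256 + 40)/2382 = 0.1243.
Expected DCO frequency = 0.2191 × 0.1243 ≈ 0.02723; observed = 40/2382 ≈ 0.01679.
Coefficient of coincidence = 0.01679/0.02723 ≈ 0.62.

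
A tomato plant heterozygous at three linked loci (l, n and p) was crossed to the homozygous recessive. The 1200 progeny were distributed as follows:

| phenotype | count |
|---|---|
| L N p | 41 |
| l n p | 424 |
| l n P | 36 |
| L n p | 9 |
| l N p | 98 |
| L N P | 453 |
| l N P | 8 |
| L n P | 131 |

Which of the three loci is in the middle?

The two most frequent reciprocal classes, L N P and l n p, are the parental types, so the F1 was L N P / l n p.
The two rarest classes, l N P and L n p, are the double crossovers. Comparing them with the parentals, only the l allele has switched, so l is the middle locus and the order is p – l – n.

l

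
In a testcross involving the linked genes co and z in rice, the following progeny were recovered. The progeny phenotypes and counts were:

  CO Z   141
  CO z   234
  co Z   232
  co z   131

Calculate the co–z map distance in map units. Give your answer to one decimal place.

The two most frequent classes, CO z (234) and co Z (232), are the parental types, so the F1 was CO z / co Z.
The recombinant classes are CO Z and co z: 141 + 131 = 272.
Recombination frequency = 272/738 = 0.3686 ≈ 36.9%, i.e. 36.9 map units.

36.9 map units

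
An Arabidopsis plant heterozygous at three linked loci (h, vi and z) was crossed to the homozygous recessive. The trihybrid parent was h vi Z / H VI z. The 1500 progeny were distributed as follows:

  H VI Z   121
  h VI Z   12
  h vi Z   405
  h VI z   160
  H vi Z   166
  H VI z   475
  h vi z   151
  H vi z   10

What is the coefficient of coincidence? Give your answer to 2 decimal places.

0.32

The two rarest classes, h VI Z and H vi z, are the double crossovers. Comparing them with the parentals, only the vi allele has switched, so vi is the middle locus and the order is h – vi – z.
h–vi: (326 + 22)/1500 = 0.2320; vi–z: (272 + 22)/1500 = 0.1960.
Expected DCO frequency = 0.2320 × 0.1960 ≈ 0.04547; observed = 22/1500 ≈ 0.01467.
Coefficient of coincidence = 0.01467/0.04547 ≈ 0.32.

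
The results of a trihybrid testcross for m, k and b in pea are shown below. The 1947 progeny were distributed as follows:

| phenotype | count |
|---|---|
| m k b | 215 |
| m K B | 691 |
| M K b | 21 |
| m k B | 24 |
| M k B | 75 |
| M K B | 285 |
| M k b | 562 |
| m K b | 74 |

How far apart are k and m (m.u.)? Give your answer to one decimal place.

The two most frequent reciprocal classes, M k b and m K B, are the parental types, so the F1 was M k b / m K B.
The two rarest classes, M K b and m k B, are the double crossovers. Comparing them with the parentals, only the k allele has switched, so k is the middle locus and the order is m – k – b.
Crossovers in the m–k interval produce the single-crossover classes m k b and M K B (215 + 285 = 500) plus the double crossovers (45).
RF(m–k) = (500 + 45) / 1947 = 545/1947 = 0.2799 → 28.0 m.u.

28.0 m.u.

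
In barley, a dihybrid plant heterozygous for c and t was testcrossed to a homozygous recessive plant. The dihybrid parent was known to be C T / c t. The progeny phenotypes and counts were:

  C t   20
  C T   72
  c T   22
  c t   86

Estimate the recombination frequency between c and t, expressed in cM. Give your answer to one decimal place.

21.0 cM

The recombinant classes are C t and c T: 20 + 22 = 42.
Recombination frequency = 42/200 = 0.2100 ≈ 21.0%, i.e. 21.0 cM.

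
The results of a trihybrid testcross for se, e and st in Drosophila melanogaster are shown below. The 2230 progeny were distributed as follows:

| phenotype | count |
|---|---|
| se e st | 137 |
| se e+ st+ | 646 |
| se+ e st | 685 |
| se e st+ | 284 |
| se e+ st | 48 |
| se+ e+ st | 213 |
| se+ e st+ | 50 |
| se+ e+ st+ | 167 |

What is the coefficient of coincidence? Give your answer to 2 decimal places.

The two most frequent reciprocal classes, se e+ st+ and se+ e st, are the parental types, so the F1 was se e+ st+ / se+ e st.
The two rarest classes, se e+ st and se+ e st+, are the double crossovers. Comparing them with the parentals, only the st allele has switched, so st is the middle locus and the order is se – st – e.
se–st: (304 + 98)/2230 = 0.1803; st–e: (497 + 98)/2230 = 0.2668.
Expected DCO frequency = 0.1803 × 0.2668 ≈ 0.04810; observed = 98/2230 ≈ 0.04395.
Coefficient of coincidence = 0.04395/0.04810 ≈ 0.91.

0.91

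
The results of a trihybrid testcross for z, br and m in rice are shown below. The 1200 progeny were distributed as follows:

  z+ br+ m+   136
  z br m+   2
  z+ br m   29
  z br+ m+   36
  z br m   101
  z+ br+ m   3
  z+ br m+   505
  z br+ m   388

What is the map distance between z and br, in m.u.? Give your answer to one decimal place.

The two most frequent reciprocal classes, z+ br m+ and z br+ m, are the parental types, so the F1 was z+ br m+ / z br+ m.
The two rarest classes, z br m+ and z+ br+ m, are the double crossovers. Comparing them with the parentals, only the z allele has switched, so z is the middle locus and the order is m – z – br.
Crossovers in the z–br interval produce the single-crossover classes z+ br+ m+ and z br m (136 + 101 = 237) plus the double crossovers (5).
RF(z–br) = (237 + 5) / 1200 = 242/1200 = 0.2017 → 20.2 m.u.

20.2 m.u.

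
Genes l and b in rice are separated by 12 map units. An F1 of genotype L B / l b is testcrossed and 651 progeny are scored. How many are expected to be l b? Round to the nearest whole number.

A map distance of 12 map units corresponds to a recombination frequency of 0.120.
The F1 is L B / l b, so l b is a parental gamete class with expected frequency (1 − r)/2 = 0.880/2 = 0.4400.
Expected number = 0.4400 × 651 = 286.44 ≈ 286.

286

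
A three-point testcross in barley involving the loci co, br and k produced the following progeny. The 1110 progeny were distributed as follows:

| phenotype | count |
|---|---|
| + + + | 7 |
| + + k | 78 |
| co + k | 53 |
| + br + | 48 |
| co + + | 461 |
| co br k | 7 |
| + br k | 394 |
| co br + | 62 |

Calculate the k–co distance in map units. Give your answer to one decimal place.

10.4 map units

The two most frequent reciprocal classes, co + + and + br k, are the parental types, so the F1 was co + + / + br k.
The two rarest classes, + + + and co br k, are the double crossovers. Comparing them with the parentals, only the co allele has switched, so co is the middle locus and the order is k – co – br.
Crossovers in the k–co interval produce the single-crossover classes co + k and + br + (53 + 48 = 101) plus the double crossovers (14).
RF(k–co) = (101 + 14) / 1110 = 115/1110 = 0.1036 → 10.4 map units.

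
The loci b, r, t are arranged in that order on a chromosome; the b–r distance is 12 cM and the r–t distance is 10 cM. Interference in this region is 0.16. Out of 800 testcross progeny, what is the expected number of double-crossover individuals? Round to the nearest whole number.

Map distances give recombination frequencies of 0.120 and 0.100 for the two intervals.
With interference 0.16 (so coincidence = 0.84), expected double-crossover frequency = 0.120 × 0.100 × 0.84 = 0.01008.
Expected number = 0.01008 × 800 = 8.06 ≈ 8.

8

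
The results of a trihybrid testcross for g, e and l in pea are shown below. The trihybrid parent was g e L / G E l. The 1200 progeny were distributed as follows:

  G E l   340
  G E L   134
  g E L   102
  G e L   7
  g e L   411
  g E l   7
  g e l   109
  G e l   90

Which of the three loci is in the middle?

The two rarest classes, G e L and g E l, are the double crossovers. Comparing them with the parentals, only the g allele has switched, so g is the middle locus and the order is l – g – e.

g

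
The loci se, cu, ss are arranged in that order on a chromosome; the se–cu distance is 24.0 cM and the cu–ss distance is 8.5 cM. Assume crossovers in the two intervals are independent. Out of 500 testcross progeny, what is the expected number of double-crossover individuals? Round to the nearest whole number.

10

Map distances give recombination frequencies of 0.240 and 0.085 for the two intervals.
With no interference, expected double-crossover frequency = 0.240 × 0.085 = 0.02040.
Expected number = 0.02040 × 500 = 10.20 ≈ 10.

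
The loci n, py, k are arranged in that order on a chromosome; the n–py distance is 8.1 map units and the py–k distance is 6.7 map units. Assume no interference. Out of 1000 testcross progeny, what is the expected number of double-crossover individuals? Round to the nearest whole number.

5

Map distances give recombination frequencies of 0.081 and 0.067 for the two intervals.
With no interference, expected double-crossover frequency = 0.081 × 0.067 = 0.00543.
Expected number = 0.00543 × 1000 = 5.43 ≈ 5.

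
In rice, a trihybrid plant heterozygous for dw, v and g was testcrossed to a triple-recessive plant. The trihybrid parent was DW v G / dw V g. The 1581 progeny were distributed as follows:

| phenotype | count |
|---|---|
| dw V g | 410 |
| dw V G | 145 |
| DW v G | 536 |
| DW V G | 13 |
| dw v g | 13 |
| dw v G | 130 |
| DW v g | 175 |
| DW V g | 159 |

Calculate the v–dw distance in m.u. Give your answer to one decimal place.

19.9 m.u.

The two rarest classes, DW V G and dw v g, are the double crossovers. Comparing them with the parentals, only the v allele has switched, so v is the middle locus and the order is dw – v – g.
Crossovers in the dw–v interval produce the single-crossover classes dw v G and DW V g (130 + 159 = 289) plus the double crossovers (26).
RF(dw–v) = (289 + 26) / 1581 = 315/1581 = 0.1992 → 19.9 m.u.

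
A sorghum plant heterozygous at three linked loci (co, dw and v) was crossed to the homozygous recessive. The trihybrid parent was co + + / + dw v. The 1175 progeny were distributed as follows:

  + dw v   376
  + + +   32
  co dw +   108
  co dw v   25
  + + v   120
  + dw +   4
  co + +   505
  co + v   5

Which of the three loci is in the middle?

v

The two rarest classes, co + v and + dw +, are the double crossovers. Comparing them with the parentals, only the v allele has switched, so v is the middle locus and the order is dw – v – co.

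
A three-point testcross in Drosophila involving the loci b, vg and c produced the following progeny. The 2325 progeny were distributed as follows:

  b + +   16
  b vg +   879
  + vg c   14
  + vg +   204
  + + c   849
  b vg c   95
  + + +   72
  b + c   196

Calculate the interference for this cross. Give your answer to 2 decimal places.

The two most frequent reciprocal classes, + + c and b vg +, are the parental types, so the F1 was + + c / b vg +.
The two rarest classes, + vg c and b + +, are the double crossovers. Comparing them with the parentals, only the vg allele has switched, so vg is the middle locus and the order is b – vg – c.
b–vg: (400 + 30)/2325 = 0.1849; vg–c: (167 + 30)/2325 = 0.0847.
Expected DCO frequency = 0.1849 × 0.0847 ≈ 0.01566; observed = 30/2325 ≈ 0.01290.
Coefficient of coincidence = 0.01290/0.01566 ≈ 0.82; interference = 1 − 0.82 = 0.18.

0.18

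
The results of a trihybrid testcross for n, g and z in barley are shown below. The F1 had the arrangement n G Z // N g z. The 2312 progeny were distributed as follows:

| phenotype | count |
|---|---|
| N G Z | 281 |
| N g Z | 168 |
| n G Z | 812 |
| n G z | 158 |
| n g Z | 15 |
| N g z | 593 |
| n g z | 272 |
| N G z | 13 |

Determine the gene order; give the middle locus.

The two rarest classes, n g Z and N G z, are the double crossovers. Comparing them with the parentals, only the g allele has switched, so g is the middle locus and the order is n – g – z.

g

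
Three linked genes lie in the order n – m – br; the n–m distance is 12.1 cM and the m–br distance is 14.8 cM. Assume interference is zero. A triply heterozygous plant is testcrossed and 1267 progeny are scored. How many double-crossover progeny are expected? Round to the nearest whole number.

Map distances give recombination frequencies of 0.121 and 0.148 for the two intervals.
With no interference, expected double-crossover frequency = 0.121 × 0.148 = 0.01791.
Expected number = 0.01791 × 1267 = 22.69 ≈ 23.

23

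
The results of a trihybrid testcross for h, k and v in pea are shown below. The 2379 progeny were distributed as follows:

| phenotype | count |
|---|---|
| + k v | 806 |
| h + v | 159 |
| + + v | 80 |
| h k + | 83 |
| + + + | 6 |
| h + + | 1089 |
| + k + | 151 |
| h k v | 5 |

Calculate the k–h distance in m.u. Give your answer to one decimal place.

7.3 m.u.

The two most frequent reciprocal classes, h + + and + k v, are the parental types, so the F1 was h + + / + k v.
The two rarest classes, + + + and h k v, are the double crossovers. Comparing them with the parentals, only the h allele has switched, so h is the middle locus and the order is k – h – v.
Crossovers in the k–h interval produce the single-crossover classes h k + and + + v (83 + 80 = 163) plus the double crossovers (11).
RF(k–h) = (163 + 11) / 2379 = 174/2379 = 0.0731 → 7.3 m.u.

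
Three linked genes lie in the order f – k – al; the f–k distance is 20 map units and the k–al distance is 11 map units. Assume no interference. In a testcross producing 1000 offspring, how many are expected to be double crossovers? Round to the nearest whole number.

22

Map distances give recombination frequencies of 0.200 and 0.110 for the two intervals.
With no interference, expected double-crossover frequency = 0.200 × 0.110 = 0.02200.
Expected number = 0.02200 × 1000 = 22.00 ≈ 22.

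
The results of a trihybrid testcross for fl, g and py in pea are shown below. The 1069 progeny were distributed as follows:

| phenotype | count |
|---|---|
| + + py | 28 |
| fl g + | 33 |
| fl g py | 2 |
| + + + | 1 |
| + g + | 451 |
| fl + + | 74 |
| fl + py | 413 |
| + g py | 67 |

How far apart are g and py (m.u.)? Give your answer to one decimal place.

13.5 m.u.

The two most frequent reciprocal classes, + g + and fl + py, are the parental types, so the F1 was + g + / fl + py.
The two rarest classes, + + + and fl g py, are the double crossovers. Comparing them with the parentals, only the g allele has switched, so g is the middle locus and the order is py – g – fl.
Crossovers in the py–g interval produce the single-crossover classes + g py and fl + + (67 + 74 = 141) plus the double crossovers (3).
RF(py–g) = (141 + 3) / 1069 = 144/1069 = 0.1347 → 13.5 m.u.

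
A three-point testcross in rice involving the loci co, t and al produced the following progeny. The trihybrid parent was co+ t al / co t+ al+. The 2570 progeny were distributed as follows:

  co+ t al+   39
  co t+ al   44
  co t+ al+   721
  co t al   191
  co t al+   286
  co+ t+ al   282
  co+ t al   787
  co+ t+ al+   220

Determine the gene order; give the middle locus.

al

The two rarest classes, co+ t al+ and co t+ al, are the double crossovers. Comparing them with the parentals, only the al allele has switched, so al is the middle locus and the order is co – al – t.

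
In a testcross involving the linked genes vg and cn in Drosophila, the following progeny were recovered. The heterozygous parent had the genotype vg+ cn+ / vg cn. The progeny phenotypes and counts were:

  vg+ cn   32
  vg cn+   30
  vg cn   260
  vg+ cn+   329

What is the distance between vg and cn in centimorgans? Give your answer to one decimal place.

The recombinant classes are vg+ cn and vg cn+: 32 + 30 = 62.
Recombination frequency = 62/651 = 0.0952 ≈ 9.5%, i.e. 9.5 centimorgans.

9.5 centimorgans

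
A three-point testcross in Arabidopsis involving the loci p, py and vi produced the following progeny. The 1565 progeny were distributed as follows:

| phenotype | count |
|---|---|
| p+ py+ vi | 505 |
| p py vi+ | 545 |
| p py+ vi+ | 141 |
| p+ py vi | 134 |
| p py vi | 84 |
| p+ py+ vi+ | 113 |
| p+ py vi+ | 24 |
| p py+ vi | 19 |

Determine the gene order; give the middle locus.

p

The two most frequent reciprocal classes, p py vi+ and p+ py+ vi, are the parental types, so the F1 was p py vi+ / p+ py+ vi.
The two rarest classes, p+ py vi+ and p py+ vi, are the double crossovers. Comparing them with the parentals, only the p allele has switched, so p is the middle locus and the order is vi – p – py.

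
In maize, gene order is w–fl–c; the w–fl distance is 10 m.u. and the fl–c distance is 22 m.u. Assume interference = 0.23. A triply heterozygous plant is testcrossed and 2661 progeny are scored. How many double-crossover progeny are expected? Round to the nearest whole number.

Map distances give recombination frequencies of 0.100 and 0.220 for the two intervals.
With interference 0.23 (so coincidence = 0.77), expected double-crossover frequency = 0.100 × 0.220 × 0.77 = 0.01694.
Expected number = 0.01694 × 2661 = 45.08 ≈ 45.

45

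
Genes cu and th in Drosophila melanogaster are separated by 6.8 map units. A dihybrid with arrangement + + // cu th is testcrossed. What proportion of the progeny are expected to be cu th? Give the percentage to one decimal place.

46.6%

A map distance of 6.8 map units corresponds to a recombination frequency of 0.068.
The F1 is + + / cu th, so cu th is a parental gamete class with expected frequency (1 − r)/2 = 0.932/2 = 0.4660.
That is 0.4660 = 46.6% of the progeny.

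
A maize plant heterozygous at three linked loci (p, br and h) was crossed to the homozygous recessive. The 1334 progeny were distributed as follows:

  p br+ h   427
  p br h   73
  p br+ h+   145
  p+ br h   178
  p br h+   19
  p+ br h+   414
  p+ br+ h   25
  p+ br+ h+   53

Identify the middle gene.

The two most frequent reciprocal classes, p br+ h and p+ br h+, are the parental types, so the F1 was p br+ h / p+ br h+.
The two rarest classes, p+ br+ h and p br h+, are the double crossovers. Comparing them with the parentals, only the p allele has switched, so p is the middle locus and the order is h – p – br.

p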